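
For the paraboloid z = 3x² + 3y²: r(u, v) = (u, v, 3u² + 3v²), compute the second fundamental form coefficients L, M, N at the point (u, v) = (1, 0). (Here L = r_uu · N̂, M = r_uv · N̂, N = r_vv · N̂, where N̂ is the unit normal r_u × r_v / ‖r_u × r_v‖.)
L = 6*sqrt(37)/37;  M = 0;  N = 6*sqrt(37)/37

Compute the unit normal N̂(u, v) = (-6*u/sqrt(36*u^2 + 36*v^2 + 1), -6*v/sqrt(36*u^2 + 36*v^2 + 1), 1/sqrt(36*u^2 + 36*v^2 + 1)), and the second partials r_uu, r_uv, r_vv. Take dot products:
  L(u, v) = r_uu · N̂ = 6/sqrt(36*u^2 + 36*v^2 + 1),
  M(u, v) = r_uv · N̂ = 0,
  N(u, v) = r_vv · N̂ = 6/sqrt(36*u^2 + 36*v^2 + 1).
Evaluating at (u, v) = (1, 0):
  L = 6*sqrt(37)/37, M = 0, N = 6*sqrt(37)/37.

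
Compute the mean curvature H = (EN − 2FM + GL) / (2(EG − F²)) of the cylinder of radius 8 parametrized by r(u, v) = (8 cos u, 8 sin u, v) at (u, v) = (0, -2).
H = -1/16

With E = 64, F = 0, G = 1, L = -8, M = 0, N = 0, assemble
  H = (EN − 2FM + GL) / (2(EG − F²)) = -1/16.
At (u, v) = (0, -2): H = -1/16.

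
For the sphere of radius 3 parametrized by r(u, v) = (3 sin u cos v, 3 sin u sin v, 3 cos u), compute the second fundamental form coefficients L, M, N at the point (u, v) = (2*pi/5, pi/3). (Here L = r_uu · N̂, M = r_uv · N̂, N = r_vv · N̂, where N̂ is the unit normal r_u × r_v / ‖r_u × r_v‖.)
L = -3;  M = 0;  N = -15/8 - 3*sqrt(5)/8

Compute the unit normal N̂(u, v) = (sin(u)^2*cos(v)/Abs(sin(u)), sin(u)^2*sin(v)/Abs(sin(u)), sin(2*u)/(2*Abs(sin(u)))), and the second partials r_uu, r_uv, r_vv. Take dot products:
  L(u, v) = r_uu · N̂ = -3*sin(u)/Abs(sin(u)),
  M(u, v) = r_uv · N̂ = 0,
  N(u, v) = r_vv · N̂ = -3*sin(u)^3/Abs(sin(u)).
Evaluating at (u, v) = (2*pi/5, pi/3):
  L = -3, M = 0, N = -15/8 - 3*sqrt(5)/8.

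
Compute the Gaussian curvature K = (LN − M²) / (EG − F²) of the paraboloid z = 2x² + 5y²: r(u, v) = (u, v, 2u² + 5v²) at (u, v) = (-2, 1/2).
K = 2/405

Coefficients of the first fundamental form: E = 16*u^2 + 1, F = 40*u*v, G = 100*v^2 + 1.
Coefficients of the second fundamental form: L = 4/sqrt(16*u^2 + 100*v^2 + 1), M = 0, N = 10/sqrt(16*u^2 + 100*v^2 + 1).
Assemble K = (LN − M²)/(EG − F²) = 40/(256*u^4 + 3200*u^2*v^2 + 32*u^2 + 10000*v^4 + 200*v^2 + 1). At (u, v) = (-2, 1/2): K = 2/405.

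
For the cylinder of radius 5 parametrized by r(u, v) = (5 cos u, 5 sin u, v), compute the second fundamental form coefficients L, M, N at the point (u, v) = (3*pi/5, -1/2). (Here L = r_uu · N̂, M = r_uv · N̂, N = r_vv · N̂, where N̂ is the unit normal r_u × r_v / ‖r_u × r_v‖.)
L = -5;  M = 0;  N = 0

Compute the unit normal N̂(u, v) = (cos(u), sin(u), 0), and the second partials r_uu, r_uv, r_vv. Take dot products:
  L(u, v) = r_uu · N̂ = -5,
  M(u, v) = r_uv · N̂ = 0,
  N(u, v) = r_vv · N̂ = 0.
Evaluating at (u, v) = (3*pi/5, -1/2):
  L = -5, M = 0, N = 0.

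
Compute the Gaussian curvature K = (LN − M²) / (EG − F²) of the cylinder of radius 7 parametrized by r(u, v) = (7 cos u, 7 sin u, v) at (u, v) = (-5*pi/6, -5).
K = 0

Coefficients of the first fundamental form: E = 49, F = 0, G = 1.
Coefficients of the second fundamental form: L = -7, M = 0, N = 0.
Assemble K = (LN − M²)/(EG − F²) = 0. At (u, v) = (-5*pi/6, -5): K = 0.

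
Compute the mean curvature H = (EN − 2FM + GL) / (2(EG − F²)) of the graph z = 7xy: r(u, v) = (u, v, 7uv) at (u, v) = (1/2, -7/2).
H = 2401*sqrt(2454)/3011058

With E = 49*v^2 + 1, F = 49*u*v, G = 49*u^2 + 1, L = 0, M = 7/sqrt(49*u^2 + 49*v^2 + 1), N = 0, assemble
  H = (EN − 2FM + GL) / (2(EG − F²)) = -343*u*v/(49*u^2 + 49*v^2 + 1)^(3/2).
At (u, v) = (1/2, -7/2): H = 2401*sqrt(2454)/3011058.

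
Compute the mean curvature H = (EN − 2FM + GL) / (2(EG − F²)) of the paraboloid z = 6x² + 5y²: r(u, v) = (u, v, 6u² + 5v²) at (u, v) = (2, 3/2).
H = 4241*sqrt(802)/643204

With E = 144*u^2 + 1, F = 120*u*v, G = 100*v^2 + 1, L = 12/sqrt(144*u^2 + 100*v^2 + 1), M = 0, N = 10/sqrt(144*u^2 + 100*v^2 + 1), assemble
  H = (EN − 2FM + GL) / (2(EG − F²)) = (720*u^2 + 600*v^2 + 11)/(144*u^2 + 100*v^2 + 1)^(3/2).
At (u, v) = (2, 3/2): H = 4241*sqrt(802)/643204.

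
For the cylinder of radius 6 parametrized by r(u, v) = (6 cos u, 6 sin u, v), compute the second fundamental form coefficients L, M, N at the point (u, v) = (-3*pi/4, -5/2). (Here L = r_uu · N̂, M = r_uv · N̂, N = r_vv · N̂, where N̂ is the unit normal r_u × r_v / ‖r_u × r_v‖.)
L = -6;  M = 0;  N = 0

Compute the unit normal N̂(u, v) = (cos(u), sin(u), 0), and the second partials r_uu, r_uv, r_vv. Take dot products:
  L(u, v) = r_uu · N̂ = -6,
  M(u, v) = r_uv · N̂ = 0,
  N(u, v) = r_vv · N̂ = 0.
Evaluating at (u, v) = (-3*pi/4, -5/2):
  L = -6, M = 0, N = 0.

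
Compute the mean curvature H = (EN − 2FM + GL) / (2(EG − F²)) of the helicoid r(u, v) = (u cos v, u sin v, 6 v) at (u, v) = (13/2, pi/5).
H = 0

With E = 1, F = 0, G = u^2 + 36, L = 0, M = -6/sqrt(u^2 + 36), N = 0, assemble
  H = (EN − 2FM + GL) / (2(EG − F²)) = 0.
At (u, v) = (13/2, pi/5): H = 0.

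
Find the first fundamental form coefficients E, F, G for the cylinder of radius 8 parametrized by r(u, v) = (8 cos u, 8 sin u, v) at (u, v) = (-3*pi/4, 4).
E = 64;  F = 0;  G = 1

Partials: r_u = (-8*sin(u), 8*cos(u), 0), r_v = (0, 0, 1). As functions of (u, v):
  E = r_u · r_u = 64,
  F = r_u · r_v = 0,
  G = r_v · r_v = 1.
Evaluating at (u, v) = (-3*pi/4, 4): E = 64, F = 0, G = 1.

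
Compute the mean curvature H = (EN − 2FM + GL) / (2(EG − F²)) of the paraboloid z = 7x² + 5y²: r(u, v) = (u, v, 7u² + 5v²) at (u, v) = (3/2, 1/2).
H = 2392*sqrt(467)/218089

With E = 196*u^2 + 1, F = 140*u*v, G = 100*v^2 + 1, L = 14/sqrt(196*u^2 + 100*v^2 + 1), M = 0, N = 10/sqrt(196*u^2 + 100*v^2 + 1), assemble
  H = (EN − 2FM + GL) / (2(EG − F²)) = 4*(245*u^2 + 175*v^2 + 3)/(196*u^2 + 100*v^2 + 1)^(3/2).
At (u, v) = (3/2, 1/2): H = 2392*sqrt(467)/218089.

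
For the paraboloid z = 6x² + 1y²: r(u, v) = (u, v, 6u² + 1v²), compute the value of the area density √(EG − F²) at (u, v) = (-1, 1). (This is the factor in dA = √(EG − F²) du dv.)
√(EG − F²)|_{(-1, 1)} = sqrt(149)

E = 144*u^2 + 1, F = 24*u*v, G = 4*v^2 + 1, so EG − F² = 144*u^2 + 4*v^2 + 1. Taking the positive square root: √(EG − F²) = sqrt(144*u^2 + 4*v^2 + 1). At (u, v) = (-1, 1): sqrt(149).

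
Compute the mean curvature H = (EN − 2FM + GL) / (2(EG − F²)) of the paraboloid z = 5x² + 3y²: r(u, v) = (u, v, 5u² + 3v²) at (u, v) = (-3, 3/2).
H = 3113*sqrt(982)/964324

With E = 100*u^2 + 1, F = 60*u*v, G = 36*v^2 + 1, L = 10/sqrt(100*u^2 + 36*v^2 + 1), M = 0, N = 6/sqrt(100*u^2 + 36*v^2 + 1), assemble
  H = (EN − 2FM + GL) / (2(EG − F²)) = 4*(75*u^2 + 45*v^2 + 2)/(100*u^2 + 36*v^2 + 1)^(3/2).
At (u, v) = (-3, 3/2): H = 3113*sqrt(982)/964324.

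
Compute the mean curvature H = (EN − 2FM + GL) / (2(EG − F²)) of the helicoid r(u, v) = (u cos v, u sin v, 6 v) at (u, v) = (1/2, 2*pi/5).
H = 0

With E = 1, F = 0, G = u^2 + 36, L = 0, M = -6/sqrt(u^2 + 36), N = 0, assemble
  H = (EN − 2FM + GL) / (2(EG − F²)) = 0.
At (u, v) = (1/2, 2*pi/5): H = 0.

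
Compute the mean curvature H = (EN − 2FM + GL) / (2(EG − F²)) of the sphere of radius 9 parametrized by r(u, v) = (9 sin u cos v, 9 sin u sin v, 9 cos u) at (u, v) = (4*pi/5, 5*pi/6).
H = -1/9

With E = 81, F = 0, G = 81*sin(u)^2, L = -9*sin(u)/Abs(sin(u)), M = 0, N = -9*sin(u)^3/Abs(sin(u)), assemble
  H = (EN − 2FM + GL) / (2(EG − F²)) = -sin(u)/(9*Abs(sin(u))).
At (u, v) = (4*pi/5, 5*pi/6): H = -1/9.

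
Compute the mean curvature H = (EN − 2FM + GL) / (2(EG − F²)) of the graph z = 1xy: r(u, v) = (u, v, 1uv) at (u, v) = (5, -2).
H = sqrt(30)/90

With E = v^2 + 1, F = u*v, G = u^2 + 1, L = 0, M = 1/sqrt(u^2 + v^2 + 1), N = 0, assemble
  H = (EN − 2FM + GL) / (2(EG − F²)) = -u*v/(u^2 + v^2 + 1)^(3/2).
At (u, v) = (5, -2): H = sqrt(30)/90.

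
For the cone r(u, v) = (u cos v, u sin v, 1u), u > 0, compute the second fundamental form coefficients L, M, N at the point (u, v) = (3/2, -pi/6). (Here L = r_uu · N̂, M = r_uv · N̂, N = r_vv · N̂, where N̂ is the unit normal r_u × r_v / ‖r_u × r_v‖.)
L = 0;  M = 0;  N = 3*sqrt(2)/4

Compute the unit normal N̂(u, v) = (-sqrt(2)*u*cos(v)/(2*Abs(u)), -sqrt(2)*u*sin(v)/(2*Abs(u)), sqrt(2)*u/(2*Abs(u))), and the second partials r_uu, r_uv, r_vv. Take dot products:
  L(u, v) = r_uu · N̂ = 0,
  M(u, v) = r_uv · N̂ = 0,
  N(u, v) = r_vv · N̂ = sqrt(2)*u^2/(2*Abs(u)).
Evaluating at (u, v) = (3/2, -pi/6):
  L = 0, M = 0, N = 3*sqrt(2)/4.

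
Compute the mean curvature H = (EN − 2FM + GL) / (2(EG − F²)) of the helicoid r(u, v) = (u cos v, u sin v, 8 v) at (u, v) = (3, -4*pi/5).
H = 0

With E = 1, F = 0, G = u^2 + 64, L = 0, M = -8/sqrt(u^2 + 64), N = 0, assemble
  H = (EN − 2FM + GL) / (2(EG − F²)) = 0.
At (u, v) = (3, -4*pi/5): H = 0.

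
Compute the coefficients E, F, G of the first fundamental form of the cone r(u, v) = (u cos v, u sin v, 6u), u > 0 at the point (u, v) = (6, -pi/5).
E = 37;  F = 0;  G = 36

Partials: r_u = (cos(v), sin(v), 6), r_v = (-u*sin(v), u*cos(v), 0). As functions of (u, v):
  E = r_u · r_u = 37,
  F = r_u · r_v = 0,
  G = r_v · r_v = u^2.
Evaluating at (u, v) = (6, -pi/5): E = 37, F = 0, G = 36.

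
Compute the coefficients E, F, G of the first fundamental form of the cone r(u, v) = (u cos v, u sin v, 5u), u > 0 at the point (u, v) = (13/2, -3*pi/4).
E = 26;  F = 0;  G = 169/4

Partials: r_u = (cos(v), sin(v), 5), r_v = (-u*sin(v), u*cos(v), 0). As functions of (u, v):
  E = r_u · r_u = 26,
  F = r_u · r_v = 0,
  G = r_v · r_v = u^2.
Evaluating at (u, v) = (13/2, -3*pi/4): E = 26, F = 0, G = 169/4.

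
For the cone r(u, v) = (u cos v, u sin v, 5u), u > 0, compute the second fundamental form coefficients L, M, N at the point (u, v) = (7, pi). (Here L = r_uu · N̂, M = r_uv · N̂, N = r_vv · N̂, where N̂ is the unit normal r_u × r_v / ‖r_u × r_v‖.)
L = 0;  M = 0;  N = 35*sqrt(26)/26

Compute the unit normal N̂(u, v) = (-5*sqrt(26)*u*cos(v)/(26*Abs(u)), -5*sqrt(26)*u*sin(v)/(26*Abs(u)), sqrt(26)*u/(26*Abs(u))), and the second partials r_uu, r_uv, r_vv. Take dot products:
  L(u, v) = r_uu · N̂ = 0,
  M(u, v) = r_uv · N̂ = 0,
  N(u, v) = r_vv · N̂ = 5*sqrt(26)*u^2/(26*Abs(u)).
Evaluating at (u, v) = (7, pi):
  L = 0, M = 0, N = 35*sqrt(26)/26.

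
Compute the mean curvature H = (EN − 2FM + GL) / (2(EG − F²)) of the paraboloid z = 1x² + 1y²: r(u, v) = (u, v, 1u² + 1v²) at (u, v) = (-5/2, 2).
H = 43*sqrt(42)/1764

With E = 4*u^2 + 1, F = 4*u*v, G = 4*v^2 + 1, L = 2/sqrt(4*u^2 + 4*v^2 + 1), M = 0, N = 2/sqrt(4*u^2 + 4*v^2 + 1), assemble
  H = (EN − 2FM + GL) / (2(EG − F²)) = 2*(2*u^2 + 2*v^2 + 1)/(4*u^2 + 4*v^2 + 1)^(3/2).
At (u, v) = (-5/2, 2): H = 43*sqrt(42)/1764.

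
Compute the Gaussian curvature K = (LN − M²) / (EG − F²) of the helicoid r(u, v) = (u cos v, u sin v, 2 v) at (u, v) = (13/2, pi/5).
K = -64/34225

Coefficients of the first fundamental form: E = 1, F = 0, G = u^2 + 4.
Coefficients of the second fundamental form: L = 0, M = -2/sqrt(u^2 + 4), N = 0.
Assemble K = (LN − M²)/(EG − F²) = -4/(u^2 + 4)^2. At (u, v) = (13/2, pi/5): K = -64/34225.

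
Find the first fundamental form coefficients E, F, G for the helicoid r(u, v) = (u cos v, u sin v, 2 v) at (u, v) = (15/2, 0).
E = 1;  F = 0;  G = 241/4

Partials: r_u = (cos(v), sin(v), 0), r_v = (-u*sin(v), u*cos(v), 2). As functions of (u, v):
  E = r_u · r_u = 1,
  F = r_u · r_v = 0,
  G = r_v · r_v = u^2 + 4.
Evaluating at (u, v) = (15/2, 0): E = 1, F = 0, G = 241/4.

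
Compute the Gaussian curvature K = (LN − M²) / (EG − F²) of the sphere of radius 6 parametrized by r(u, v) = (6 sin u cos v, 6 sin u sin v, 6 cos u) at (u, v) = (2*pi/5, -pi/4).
K = 1/36

Coefficients of the first fundamental form: E = 36, F = 0, G = 36*sin(u)^2.
Coefficients of the second fundamental form: L = -6*sin(u)/Abs(sin(u)), M = 0, N = -6*sin(u)^3/Abs(sin(u)).
Assemble K = (LN − M²)/(EG − F²) = 1/36. At (u, v) = (2*pi/5, -pi/4): K = 1/36.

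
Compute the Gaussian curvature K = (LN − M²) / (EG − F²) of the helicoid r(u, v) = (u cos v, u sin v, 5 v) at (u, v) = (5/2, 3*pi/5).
K = -16/625

Coefficients of the first fundamental form: E = 1, F = 0, G = u^2 + 25.
Coefficients of the second fundamental form: L = 0, M = -5/sqrt(u^2 + 25), N = 0.
Assemble K = (LN − M²)/(EG − F²) = -25/(u^2 + 25)^2. At (u, v) = (5/2, 3*pi/5): K = -16/625.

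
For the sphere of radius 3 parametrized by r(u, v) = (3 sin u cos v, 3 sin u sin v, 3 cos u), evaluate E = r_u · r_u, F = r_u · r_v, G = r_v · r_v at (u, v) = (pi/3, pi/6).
E = 9;  F = 0;  G = 27/4

Partials: r_u = (3*cos(u)*cos(v), 3*sin(v)*cos(u), -3*sin(u)), r_v = (-3*sin(u)*sin(v), 3*sin(u)*cos(v), 0). As functions of (u, v):
  E = r_u · r_u = 9,
  F = r_u · r_v = 0,
  G = r_v · r_v = 9*sin(u)^2.
Evaluating at (u, v) = (pi/3, pi/6): E = 9, F = 0, G = 27/4.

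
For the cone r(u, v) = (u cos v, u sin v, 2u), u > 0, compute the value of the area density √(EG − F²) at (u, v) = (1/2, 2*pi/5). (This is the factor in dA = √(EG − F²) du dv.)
√(EG − F²)|_{(1/2, 2*pi/5)} = sqrt(5)/2

E = 5, F = 0, G = u^2, so EG − F² = 5*u^2. Taking the positive square root: √(EG − F²) = sqrt(5)*Abs(u). At (u, v) = (1/2, 2*pi/5): sqrt(5)/2.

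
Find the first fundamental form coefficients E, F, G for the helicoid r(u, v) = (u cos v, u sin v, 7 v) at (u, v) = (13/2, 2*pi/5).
E = 1;  F = 0;  G = 365/4

Partials: r_u = (cos(v), sin(v), 0), r_v = (-u*sin(v), u*cos(v), 7). As functions of (u, v):
  E = r_u · r_u = 1,
  F = r_u · r_v = 0,
  G = r_v · r_v = u^2 + 49.
Evaluating at (u, v) = (13/2, 2*pi/5): E = 1, F = 0, G = 365/4.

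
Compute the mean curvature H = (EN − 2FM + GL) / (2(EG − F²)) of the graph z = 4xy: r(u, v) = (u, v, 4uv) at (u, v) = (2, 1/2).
H = -64*sqrt(69)/4761

With E = 16*v^2 + 1, F = 16*u*v, G = 16*u^2 + 1, L = 0, M = 4/sqrt(16*u^2 + 16*v^2 + 1), N = 0, assemble
  H = (EN − 2FM + GL) / (2(EG − F²)) = -64*u*v/(16*u^2 + 16*v^2 + 1)^(3/2).
At (u, v) = (2, 1/2): H = -64*sqrt(69)/4761.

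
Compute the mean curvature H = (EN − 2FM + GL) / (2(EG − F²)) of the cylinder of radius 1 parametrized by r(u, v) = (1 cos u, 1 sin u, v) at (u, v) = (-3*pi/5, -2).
H = -1/2

With E = 1, F = 0, G = 1, L = -1, M = 0, N = 0, assemble
  H = (EN − 2FM + GL) / (2(EG − F²)) = -1/2.
At (u, v) = (-3*pi/5, -2): H = -1/2.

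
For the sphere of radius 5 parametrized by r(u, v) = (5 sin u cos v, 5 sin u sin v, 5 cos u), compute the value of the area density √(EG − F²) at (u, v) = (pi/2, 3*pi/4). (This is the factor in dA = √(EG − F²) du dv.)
√(EG − F²)|_{(pi/2, 3*pi/4)} = 25

E = 25, F = 0, G = 25*sin(u)^2, so EG − F² = 625*sin(u)^2. Taking the positive square root: √(EG − F²) = 25*Abs(sin(u)). At (u, v) = (pi/2, 3*pi/4): 25.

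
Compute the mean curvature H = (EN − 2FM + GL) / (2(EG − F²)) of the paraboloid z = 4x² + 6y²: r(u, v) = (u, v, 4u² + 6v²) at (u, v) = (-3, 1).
H = 4042*sqrt(721)/519841

With E = 64*u^2 + 1, F = 96*u*v, G = 144*v^2 + 1, L = 8/sqrt(64*u^2 + 144*v^2 + 1), M = 0, N = 12/sqrt(64*u^2 + 144*v^2 + 1), assemble
  H = (EN − 2FM + GL) / (2(EG − F²)) = 2*(192*u^2 + 288*v^2 + 5)/(64*u^2 + 144*v^2 + 1)^(3/2).
At (u, v) = (-3, 1): H = 4042*sqrt(721)/519841.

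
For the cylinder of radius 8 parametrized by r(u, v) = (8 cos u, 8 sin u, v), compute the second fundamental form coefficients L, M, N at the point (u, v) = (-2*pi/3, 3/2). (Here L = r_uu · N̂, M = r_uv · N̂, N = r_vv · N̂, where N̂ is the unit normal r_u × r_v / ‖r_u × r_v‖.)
L = -8;  M = 0;  N = 0

Compute the unit normal N̂(u, v) = (cos(u), sin(u), 0), and the second partials r_uu, r_uv, r_vv. Take dot products:
  L(u, v) = r_uu · N̂ = -8,
  M(u, v) = r_uv · N̂ = 0,
  N(u, v) = r_vv · N̂ = 0.
Evaluating at (u, v) = (-2*pi/3, 3/2):
  L = -8, M = 0, N = 0.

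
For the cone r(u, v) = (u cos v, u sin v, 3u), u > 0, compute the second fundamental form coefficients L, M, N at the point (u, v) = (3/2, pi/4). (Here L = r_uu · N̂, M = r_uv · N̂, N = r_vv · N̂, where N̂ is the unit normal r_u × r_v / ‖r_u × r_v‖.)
L = 0;  M = 0;  N = 9*sqrt(10)/20

Compute the unit normal N̂(u, v) = (-3*sqrt(10)*u*cos(v)/(10*Abs(u)), -3*sqrt(10)*u*sin(v)/(10*Abs(u)), sqrt(10)*u/(10*Abs(u))), and the second partials r_uu, r_uv, r_vv. Take dot products:
  L(u, v) = r_uu · N̂ = 0,
  M(u, v) = r_uv · N̂ = 0,
  N(u, v) = r_vv · N̂ = 3*sqrt(10)*u^2/(10*Abs(u)).
Evaluating at (u, v) = (3/2, pi/4):
  L = 0, M = 0, N = 9*sqrt(10)/20.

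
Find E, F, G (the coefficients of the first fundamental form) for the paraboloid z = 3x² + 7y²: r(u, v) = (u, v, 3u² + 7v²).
E = 36*u^2 + 1;  F = 84*u*v;  G = 196*v^2 + 1

Compute partials: r_u = (1, 0, 6*u), r_v = (0, 1, 14*v). Then
  E = r_u · r_u = 36*u^2 + 1,
  F = r_u · r_v = 84*u*v,
  G = r_v · r_v = 196*v^2 + 1.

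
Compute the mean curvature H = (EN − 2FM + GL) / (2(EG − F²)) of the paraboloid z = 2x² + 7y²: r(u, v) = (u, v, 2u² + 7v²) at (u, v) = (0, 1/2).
H = 107*sqrt(2)/500

With E = 16*u^2 + 1, F = 56*u*v, G = 196*v^2 + 1, L = 4/sqrt(16*u^2 + 196*v^2 + 1), M = 0, N = 14/sqrt(16*u^2 + 196*v^2 + 1), assemble
  H = (EN − 2FM + GL) / (2(EG − F²)) = (112*u^2 + 392*v^2 + 9)/(16*u^2 + 196*v^2 + 1)^(3/2).
At (u, v) = (0, 1/2): H = 107*sqrt(2)/500.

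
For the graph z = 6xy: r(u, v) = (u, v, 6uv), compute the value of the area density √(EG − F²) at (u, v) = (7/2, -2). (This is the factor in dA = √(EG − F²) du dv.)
√(EG − F²)|_{(7/2, -2)} = sqrt(586)

E = 36*v^2 + 1, F = 36*u*v, G = 36*u^2 + 1, so EG − F² = 36*u^2 + 36*v^2 + 1. Taking the positive square root: √(EG − F²) = sqrt(36*u^2 + 36*v^2 + 1). At (u, v) = (7/2, -2): sqrt(586).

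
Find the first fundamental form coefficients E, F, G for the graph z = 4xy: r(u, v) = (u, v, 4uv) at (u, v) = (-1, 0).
E = 1;  F = 0;  G = 17

Partials: r_u = (1, 0, 4*v), r_v = (0, 1, 4*u). As functions of (u, v):
  E = r_u · r_u = 16*v^2 + 1,
  F = r_u · r_v = 16*u*v,
  G = r_v · r_v = 16*u^2 + 1.
Evaluating at (u, v) = (-1, 0): E = 1, F = 0, G = 17.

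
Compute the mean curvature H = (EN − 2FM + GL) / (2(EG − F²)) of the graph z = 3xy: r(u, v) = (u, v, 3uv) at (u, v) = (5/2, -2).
H = 1080*sqrt(373)/139129

With E = 9*v^2 + 1, F = 9*u*v, G = 9*u^2 + 1, L = 0, M = 3/sqrt(9*u^2 + 9*v^2 + 1), N = 0, assemble
  H = (EN − 2FM + GL) / (2(EG − F²)) = -27*u*v/(9*u^2 + 9*v^2 + 1)^(3/2).
At (u, v) = (5/2, -2): H = 1080*sqrt(373)/139129.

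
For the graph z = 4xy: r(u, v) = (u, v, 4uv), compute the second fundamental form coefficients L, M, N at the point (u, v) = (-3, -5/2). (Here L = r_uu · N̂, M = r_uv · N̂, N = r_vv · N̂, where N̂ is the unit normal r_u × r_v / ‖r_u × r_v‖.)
L = 0;  M = 4*sqrt(5)/35;  N = 0

Compute the unit normal N̂(u, v) = (-4*v/sqrt(16*u^2 + 16*v^2 + 1), -4*u/sqrt(16*u^2 + 16*v^2 + 1), 1/sqrt(16*u^2 + 16*v^2 + 1)), and the second partials r_uu, r_uv, r_vv. Take dot products:
  L(u, v) = r_uu · N̂ = 0,
  M(u, v) = r_uv · N̂ = 4/sqrt(16*u^2 + 16*v^2 + 1),
  N(u, v) = r_vv · N̂ = 0.
Evaluating at (u, v) = (-3, -5/2):
  L = 0, M = 4*sqrt(5)/35, N = 0.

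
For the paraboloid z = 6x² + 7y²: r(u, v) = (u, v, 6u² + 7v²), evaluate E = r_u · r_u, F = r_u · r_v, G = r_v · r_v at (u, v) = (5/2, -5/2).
E = 901;  F = -1050;  G = 1226

Partials: r_u = (1, 0, 12*u), r_v = (0, 1, 14*v). As functions of (u, v):
  E = r_u · r_u = 144*u^2 + 1,
  F = r_u · r_v = 168*u*v,
  G = r_v · r_v = 196*v^2 + 1.
Evaluating at (u, v) = (5/2, -5/2): E = 901, F = -1050, G = 1226.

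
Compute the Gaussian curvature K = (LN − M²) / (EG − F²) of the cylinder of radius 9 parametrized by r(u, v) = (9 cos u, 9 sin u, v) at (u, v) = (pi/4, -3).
K = 0

Coefficients of the first fundamental form: E = 81, F = 0, G = 1.
Coefficients of the second fundamental form: L = -9, M = 0, N = 0.
Assemble K = (LN − M²)/(EG − F²) = 0. At (u, v) = (pi/4, -3): K = 0.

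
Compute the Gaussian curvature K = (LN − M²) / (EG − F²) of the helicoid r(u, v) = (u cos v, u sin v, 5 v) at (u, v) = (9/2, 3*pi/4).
K = -400/32761

Coefficients of the first fundamental form: E = 1, F = 0, G = u^2 + 25.
Coefficients of the second fundamental form: L = 0, M = -5/sqrt(u^2 + 25), N = 0.
Assemble K = (LN − M²)/(EG − F²) = -25/(u^2 + 25)^2. At (u, v) = (9/2, 3*pi/4): K = -400/32761.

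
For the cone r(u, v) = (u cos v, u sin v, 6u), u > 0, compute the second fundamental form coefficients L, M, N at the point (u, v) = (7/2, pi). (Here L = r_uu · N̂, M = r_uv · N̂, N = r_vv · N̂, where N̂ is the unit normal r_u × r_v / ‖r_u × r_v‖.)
L = 0;  M = 0;  N = 21*sqrt(37)/37

Compute the unit normal N̂(u, v) = (-6*sqrt(37)*u*cos(v)/(37*Abs(u)), -6*sqrt(37)*u*sin(v)/(37*Abs(u)), sqrt(37)*u/(37*Abs(u))), and the second partials r_uu, r_uv, r_vv. Take dot products:
  L(u, v) = r_uu · N̂ = 0,
  M(u, v) = r_uv · N̂ = 0,
  N(u, v) = r_vv · N̂ = 6*sqrt(37)*u^2/(37*Abs(u)).
Evaluating at (u, v) = (7/2, pi):
  L = 0, M = 0, N = 21*sqrt(37)/37.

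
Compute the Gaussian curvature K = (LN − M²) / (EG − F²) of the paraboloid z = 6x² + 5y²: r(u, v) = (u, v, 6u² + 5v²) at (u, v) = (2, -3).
K = 120/2181529

Coefficients of the first fundamental form: E = 144*u^2 + 1, F = 120*u*v, G = 100*v^2 + 1.
Coefficients of the second fundamental form: L = 12/sqrt(144*u^2 + 100*v^2 + 1), M = 0, N = 10/sqrt(144*u^2 + 100*v^2 + 1).
Assemble K = (LN − M²)/(EG − F²) = 120/(20736*u^4 + 28800*u^2*v^2 + 288*u^2 + 10000*v^4 + 200*v^2 + 1). At (u, v) = (2, -3): K = 120/2181529.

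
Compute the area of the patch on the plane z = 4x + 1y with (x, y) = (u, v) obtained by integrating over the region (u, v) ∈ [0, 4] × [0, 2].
Area = 24*sqrt(2)

Area = ∫∫ √(EG − F²) du dv with √(EG − F²) = 3*sqrt(2). Integrating over [0, 4] × [0, 2] gives 24*sqrt(2).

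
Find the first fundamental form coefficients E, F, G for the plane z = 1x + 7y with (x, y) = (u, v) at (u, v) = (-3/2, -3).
E = 2;  F = 7;  G = 50

Partials: r_u = (1, 0, 1), r_v = (0, 1, 7). As functions of (u, v):
  E = r_u · r_u = 2,
  F = r_u · r_v = 7,
  G = r_v · r_v = 50.
Evaluating at (u, v) = (-3/2, -3): E = 2, F = 7, G = 50.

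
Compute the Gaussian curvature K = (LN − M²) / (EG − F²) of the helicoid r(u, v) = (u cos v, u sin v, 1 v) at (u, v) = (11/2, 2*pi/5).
K = -16/15625

Coefficients of the first fundamental form: E = 1, F = 0, G = u^2 + 1.
Coefficients of the second fundamental form: L = 0, M = -1/sqrt(u^2 + 1), N = 0.
Assemble K = (LN − M²)/(EG − F²) = -1/(u^2 + 1)^2. At (u, v) = (11/2, 2*pi/5): K = -16/15625.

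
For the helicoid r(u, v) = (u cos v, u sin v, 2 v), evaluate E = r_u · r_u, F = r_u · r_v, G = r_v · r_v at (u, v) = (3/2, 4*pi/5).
E = 1;  F = 0;  G = 25/4

Partials: r_u = (cos(v), sin(v), 0), r_v = (-u*sin(v), u*cos(v), 2). As functions of (u, v):
  E = r_u · r_u = 1,
  F = r_u · r_v = 0,
  G = r_v · r_v = u^2 + 4.
Evaluating at (u, v) = (3/2, 4*pi/5): E = 1, F = 0, G = 25/4.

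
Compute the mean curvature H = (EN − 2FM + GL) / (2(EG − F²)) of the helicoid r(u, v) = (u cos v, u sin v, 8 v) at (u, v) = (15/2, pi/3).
H = 0

With E = 1, F = 0, G = u^2 + 64, L = 0, M = -8/sqrt(u^2 + 64), N = 0, assemble
  H = (EN − 2FM + GL) / (2(EG − F²)) = 0.
At (u, v) = (15/2, pi/3): H = 0.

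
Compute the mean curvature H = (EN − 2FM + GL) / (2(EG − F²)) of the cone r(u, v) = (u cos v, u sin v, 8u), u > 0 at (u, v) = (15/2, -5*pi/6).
H = 8*sqrt(65)/975

With E = 65, F = 0, G = u^2, L = 0, M = 0, N = 8*sqrt(65)*u^2/(65*Abs(u)), assemble
  H = (EN − 2FM + GL) / (2(EG − F²)) = 4*sqrt(65)/(65*Abs(u)).
At (u, v) = (15/2, -5*pi/6): H = 8*sqrt(65)/975.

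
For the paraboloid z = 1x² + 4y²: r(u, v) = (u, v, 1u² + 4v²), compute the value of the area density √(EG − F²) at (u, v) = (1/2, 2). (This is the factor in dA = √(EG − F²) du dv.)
√(EG − F²)|_{(1/2, 2)} = sqrt(258)

E = 4*u^2 + 1, F = 16*u*v, G = 64*v^2 + 1, so EG − F² = 4*u^2 + 64*v^2 + 1. Taking the positive square root: √(EG − F²) = sqrt(4*u^2 + 64*v^2 + 1). At (u, v) = (1/2, 2): sqrt(258).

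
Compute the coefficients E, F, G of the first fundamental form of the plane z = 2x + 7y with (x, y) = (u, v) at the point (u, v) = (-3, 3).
E = 5;  F = 14;  G = 50

Partials: r_u = (1, 0, 2), r_v = (0, 1, 7). As functions of (u, v):
  E = r_u · r_u = 5,
  F = r_u · r_v = 14,
  G = r_v · r_v = 50.
Evaluating at (u, v) = (-3, 3): E = 5, F = 14, G = 50.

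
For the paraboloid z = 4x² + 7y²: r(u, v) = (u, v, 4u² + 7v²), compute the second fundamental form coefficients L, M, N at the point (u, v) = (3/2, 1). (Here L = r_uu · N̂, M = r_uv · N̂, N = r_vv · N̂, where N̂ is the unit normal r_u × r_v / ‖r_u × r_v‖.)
L = 8*sqrt(341)/341;  M = 0;  N = 14*sqrt(341)/341

Compute the unit normal N̂(u, v) = (-8*u/sqrt(64*u^2 + 196*v^2 + 1), -14*v/sqrt(64*u^2 + 196*v^2 + 1), 1/sqrt(64*u^2 + 196*v^2 + 1)), and the second partials r_uu, r_uv, r_vv. Take dot products:
  L(u, v) = r_uu · N̂ = 8/sqrt(64*u^2 + 196*v^2 + 1),
  M(u, v) = r_uv · N̂ = 0,
  N(u, v) = r_vv · N̂ = 14/sqrt(64*u^2 + 196*v^2 + 1).
Evaluating at (u, v) = (3/2, 1):
  L = 8*sqrt(341)/341, M = 0, N = 14*sqrt(341)/341.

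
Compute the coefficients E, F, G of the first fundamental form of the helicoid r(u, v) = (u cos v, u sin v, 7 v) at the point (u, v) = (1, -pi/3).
E = 1;  F = 0;  G = 50

Partials: r_u = (cos(v), sin(v), 0), r_v = (-u*sin(v), u*cos(v), 7). As functions of (u, v):
  E = r_u · r_u = 1,
  F = r_u · r_v = 0,
  G = r_v · r_v = u^2 + 49.
Evaluating at (u, v) = (1, -pi/3): E = 1, F = 0, G = 50.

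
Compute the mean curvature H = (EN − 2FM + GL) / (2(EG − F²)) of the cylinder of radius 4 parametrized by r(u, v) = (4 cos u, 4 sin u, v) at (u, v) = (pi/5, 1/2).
H = -1/8

With E = 16, F = 0, G = 1, L = -4, M = 0, N = 0, assemble
  H = (EN − 2FM + GL) / (2(EG − F²)) = -1/8.
At (u, v) = (pi/5, 1/2): H = -1/8.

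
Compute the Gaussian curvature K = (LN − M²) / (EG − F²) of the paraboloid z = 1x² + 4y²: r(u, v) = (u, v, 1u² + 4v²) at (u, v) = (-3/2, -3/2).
K = 4/5929

Coefficients of the first fundamental form: E = 4*u^2 + 1, F = 16*u*v, G = 64*v^2 + 1.
Coefficients of the second fundamental form: L = 2/sqrt(4*u^2 + 64*v^2 + 1), M = 0, N = 8/sqrt(4*u^2 + 64*v^2 + 1).
Assemble K = (LN − M²)/(EG − F²) = 16/(16*u^4 + 512*u^2*v^2 + 8*u^2 + 4096*v^4 + 128*v^2 + 1). At (u, v) = (-3/2, -3/2): K = 4/5929.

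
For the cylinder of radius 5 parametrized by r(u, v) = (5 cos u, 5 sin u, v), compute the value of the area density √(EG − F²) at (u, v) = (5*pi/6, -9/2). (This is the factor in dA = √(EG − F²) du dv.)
√(EG − F²)|_{(5*pi/6, -9/2)} = 5

E = 25, F = 0, G = 1, so EG − F² = 25. Taking the positive square root: √(EG − F²) = 5. At (u, v) = (5*pi/6, -9/2): 5.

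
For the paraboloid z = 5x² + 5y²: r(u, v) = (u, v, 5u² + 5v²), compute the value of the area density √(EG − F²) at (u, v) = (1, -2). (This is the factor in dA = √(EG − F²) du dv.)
√(EG − F²)|_{(1, -2)} = sqrt(501)

E = 100*u^2 + 1, F = 100*u*v, G = 100*v^2 + 1, so EG − F² = 100*u^2 + 100*v^2 + 1. Taking the positive square root: √(EG − F²) = sqrt(100*u^2 + 100*v^2 + 1). At (u, v) = (1, -2): sqrt(501).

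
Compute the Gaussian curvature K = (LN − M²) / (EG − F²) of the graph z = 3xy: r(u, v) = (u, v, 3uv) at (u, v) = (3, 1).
K = -9/8281

Coefficients of the first fundamental form: E = 9*v^2 + 1, F = 9*u*v, G = 9*u^2 + 1.
Coefficients of the second fundamental form: L = 0, M = 3/sqrt(9*u^2 + 9*v^2 + 1), N = 0.
Assemble K = (LN − M²)/(EG − F²) = -9/(81*u^4 + 162*u^2*v^2 + 18*u^2 + 81*v^4 + 18*v^2 + 1). At (u, v) = (3, 1): K = -9/8281.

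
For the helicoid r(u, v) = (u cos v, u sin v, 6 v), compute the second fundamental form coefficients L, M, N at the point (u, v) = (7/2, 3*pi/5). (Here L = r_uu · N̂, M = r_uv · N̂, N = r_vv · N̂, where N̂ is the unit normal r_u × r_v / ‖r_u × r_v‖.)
L = 0;  M = -12*sqrt(193)/193;  N = 0

Compute the unit normal N̂(u, v) = (6*sin(v)/sqrt(u^2 + 36), -6*cos(v)/sqrt(u^2 + 36), u/sqrt(u^2 + 36)), and the second partials r_uu, r_uv, r_vv. Take dot products:
  L(u, v) = r_uu · N̂ = 0,
  M(u, v) = r_uv · N̂ = -6/sqrt(u^2 + 36),
  N(u, v) = r_vv · N̂ = 0.
Evaluating at (u, v) = (7/2, 3*pi/5):
  L = 0, M = -12*sqrt(193)/193, N = 0.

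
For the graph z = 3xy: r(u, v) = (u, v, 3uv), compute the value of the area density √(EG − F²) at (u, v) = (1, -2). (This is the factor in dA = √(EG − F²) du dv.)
√(EG − F²)|_{(1, -2)} = sqrt(46)

E = 9*v^2 + 1, F = 9*u*v, G = 9*u^2 + 1, so EG − F² = 9*u^2 + 9*v^2 + 1. Taking the positive square root: √(EG − F²) = sqrt(9*u^2 + 9*v^2 + 1). At (u, v) = (1, -2): sqrt(46).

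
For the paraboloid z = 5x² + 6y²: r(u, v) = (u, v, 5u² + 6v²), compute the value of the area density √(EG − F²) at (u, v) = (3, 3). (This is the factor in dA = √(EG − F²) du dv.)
√(EG − F²)|_{(3, 3)} = 13*sqrt(13)

E = 100*u^2 + 1, F = 120*u*v, G = 144*v^2 + 1, so EG − F² = 100*u^2 + 144*v^2 + 1. Taking the positive square root: √(EG − F²) = sqrt(100*u^2 + 144*v^2 + 1). At (u, v) = (3, 3): 13*sqrt(13).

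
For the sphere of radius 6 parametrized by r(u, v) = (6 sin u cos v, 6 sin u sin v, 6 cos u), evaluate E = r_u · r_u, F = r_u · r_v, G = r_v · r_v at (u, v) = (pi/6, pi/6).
E = 36;  F = 0;  G = 9

Partials: r_u = (6*cos(u)*cos(v), 6*sin(v)*cos(u), -6*sin(u)), r_v = (-6*sin(u)*sin(v), 6*sin(u)*cos(v), 0). As functions of (u, v):
  E = r_u · r_u = 36,
  F = r_u · r_v = 0,
  G = r_v · r_v = 36*sin(u)^2.
Evaluating at (u, v) = (pi/6, pi/6): E = 36, F = 0, G = 9.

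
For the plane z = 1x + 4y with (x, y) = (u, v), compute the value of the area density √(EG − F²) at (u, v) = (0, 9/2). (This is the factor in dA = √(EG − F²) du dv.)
√(EG − F²)|_{(0, 9/2)} = 3*sqrt(2)

E = 2, F = 4, G = 17, so EG − F² = 18. Taking the positive square root: √(EG − F²) = 3*sqrt(2). At (u, v) = (0, 9/2): 3*sqrt(2).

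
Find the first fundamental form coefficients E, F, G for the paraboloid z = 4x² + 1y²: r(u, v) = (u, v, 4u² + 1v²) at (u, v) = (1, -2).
E = 65;  F = -32;  G = 17

Partials: r_u = (1, 0, 8*u), r_v = (0, 1, 2*v). As functions of (u, v):
  E = r_u · r_u = 64*u^2 + 1,
  F = r_u · r_v = 16*u*v,
  G = r_v · r_v = 4*v^2 + 1.
Evaluating at (u, v) = (1, -2): E = 65, F = -32, G = 17.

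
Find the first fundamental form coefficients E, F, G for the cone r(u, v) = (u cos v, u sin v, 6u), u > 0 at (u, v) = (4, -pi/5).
E = 37;  F = 0;  G = 16

Partials: r_u = (cos(v), sin(v), 6), r_v = (-u*sin(v), u*cos(v), 0). As functions of (u, v):
  E = r_u · r_u = 37,
  F = r_u · r_v = 0,
  G = r_v · r_v = u^2.
Evaluating at (u, v) = (4, -pi/5): E = 37, F = 0, G = 16.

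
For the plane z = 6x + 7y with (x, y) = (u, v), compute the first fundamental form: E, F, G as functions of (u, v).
E = 37;  F = 42;  G = 50

Compute partials: r_u = (1, 0, 6), r_v = (0, 1, 7). Then
  E = r_u · r_u = 37,
  F = r_u · r_v = 42,
  G = r_v · r_v = 50.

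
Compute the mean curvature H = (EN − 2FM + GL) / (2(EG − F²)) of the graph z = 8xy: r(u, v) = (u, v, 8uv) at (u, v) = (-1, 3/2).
H = 768*sqrt(209)/43681

With E = 64*v^2 + 1, F = 64*u*v, G = 64*u^2 + 1, L = 0, M = 8/sqrt(64*u^2 + 64*v^2 + 1), N = 0, assemble
  H = (EN − 2FM + GL) / (2(EG − F²)) = -512*u*v/(64*u^2 + 64*v^2 + 1)^(3/2).
At (u, v) = (-1, 3/2): H = 768*sqrt(209)/43681.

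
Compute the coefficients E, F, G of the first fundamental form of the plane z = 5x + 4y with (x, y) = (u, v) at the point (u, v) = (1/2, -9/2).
E = 26;  F = 20;  G = 17

Partials: r_u = (1, 0, 5), r_v = (0, 1, 4). As functions of (u, v):
  E = r_u · r_u = 26,
  F = r_u · r_v = 20,
  G = r_v · r_v = 17.
Evaluating at (u, v) = (1/2, -9/2): E = 26, F = 20, G = 17.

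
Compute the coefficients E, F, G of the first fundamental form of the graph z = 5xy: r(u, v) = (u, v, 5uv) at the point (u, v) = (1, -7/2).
E = 1229/4;  F = -175/2;  G = 26

Partials: r_u = (1, 0, 5*v), r_v = (0, 1, 5*u). As functions of (u, v):
  E = r_u · r_u = 25*v^2 + 1,
  F = r_u · r_v = 25*u*v,
  G = r_v · r_v = 25*u^2 + 1.
Evaluating at (u, v) = (1, -7/2): E = 1229/4, F = -175/2, G = 26.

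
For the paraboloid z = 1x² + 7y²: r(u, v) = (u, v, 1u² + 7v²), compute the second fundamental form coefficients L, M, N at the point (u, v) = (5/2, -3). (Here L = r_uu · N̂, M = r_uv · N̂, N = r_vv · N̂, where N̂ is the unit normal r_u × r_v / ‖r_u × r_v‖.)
L = sqrt(1790)/895;  M = 0;  N = 7*sqrt(1790)/895

Compute the unit normal N̂(u, v) = (-2*u/sqrt(4*u^2 + 196*v^2 + 1), -14*v/sqrt(4*u^2 + 196*v^2 + 1), 1/sqrt(4*u^2 + 196*v^2 + 1)), and the second partials r_uu, r_uv, r_vv. Take dot products:
  L(u, v) = r_uu · N̂ = 2/sqrt(4*u^2 + 196*v^2 + 1),
  M(u, v) = r_uv · N̂ = 0,
  N(u, v) = r_vv · N̂ = 14/sqrt(4*u^2 + 196*v^2 + 1).
Evaluating at (u, v) = (5/2, -3):
  L = sqrt(1790)/895, M = 0, N = 7*sqrt(1790)/895.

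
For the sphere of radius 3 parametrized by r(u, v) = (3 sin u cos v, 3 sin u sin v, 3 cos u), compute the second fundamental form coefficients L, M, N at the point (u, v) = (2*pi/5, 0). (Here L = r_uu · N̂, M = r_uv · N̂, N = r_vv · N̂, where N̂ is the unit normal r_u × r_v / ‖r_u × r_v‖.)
L = -3;  M = 0;  N = -15/8 - 3*sqrt(5)/8

Compute the unit normal N̂(u, v) = (sin(u)^2*cos(v)/Abs(sin(u)), sin(u)^2*sin(v)/Abs(sin(u)), sin(2*u)/(2*Abs(sin(u)))), and the second partials r_uu, r_uv, r_vv. Take dot products:
  L(u, v) = r_uu · N̂ = -3*sin(u)/Abs(sin(u)),
  M(u, v) = r_uv · N̂ = 0,
  N(u, v) = r_vv · N̂ = -3*sin(u)^3/Abs(sin(u)).
Evaluating at (u, v) = (2*pi/5, 0):
  L = -3, M = 0, N = -15/8 - 3*sqrt(5)/8.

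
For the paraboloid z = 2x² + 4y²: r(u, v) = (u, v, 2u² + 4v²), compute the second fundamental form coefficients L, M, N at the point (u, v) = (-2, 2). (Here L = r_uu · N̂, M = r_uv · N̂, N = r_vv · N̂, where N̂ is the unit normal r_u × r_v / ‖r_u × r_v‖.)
L = 4*sqrt(321)/321;  M = 0;  N = 8*sqrt(321)/321

Compute the unit normal N̂(u, v) = (-4*u/sqrt(16*u^2 + 64*v^2 + 1), -8*v/sqrt(16*u^2 + 64*v^2 + 1), 1/sqrt(16*u^2 + 64*v^2 + 1)), and the second partials r_uu, r_uv, r_vv. Take dot products:
  L(u, v) = r_uu · N̂ = 4/sqrt(16*u^2 + 64*v^2 + 1),
  M(u, v) = r_uv · N̂ = 0,
  N(u, v) = r_vv · N̂ = 8/sqrt(16*u^2 + 64*v^2 + 1).
Evaluating at (u, v) = (-2, 2):
  L = 4*sqrt(321)/321, M = 0, N = 8*sqrt(321)/321.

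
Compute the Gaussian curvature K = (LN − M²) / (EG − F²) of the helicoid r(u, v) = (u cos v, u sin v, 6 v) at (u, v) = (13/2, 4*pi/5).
K = -576/97969

Coefficients of the first fundamental form: E = 1, F = 0, G = u^2 + 36.
Coefficients of the second fundamental form: L = 0, M = -6/sqrt(u^2 + 36), N = 0.
Assemble K = (LN − M²)/(EG − F²) = -36/(u^2 + 36)^2. At (u, v) = (13/2, 4*pi/5): K = -576/97969.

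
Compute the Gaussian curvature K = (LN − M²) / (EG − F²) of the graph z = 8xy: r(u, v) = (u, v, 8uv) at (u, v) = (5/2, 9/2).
K = -64/2879809

Coefficients of the first fundamental form: E = 64*v^2 + 1, F = 64*u*v, G = 64*u^2 + 1.
Coefficients of the second fundamental form: L = 0, M = 8/sqrt(64*u^2 + 64*v^2 + 1), N = 0.
Assemble K = (LN − M²)/(EG − F²) = -64/(4096*u^4 + 8192*u^2*v^2 + 128*u^2 + 4096*v^4 + 128*v^2 + 1). At (u, v) = (5/2, 9/2): K = -64/2879809.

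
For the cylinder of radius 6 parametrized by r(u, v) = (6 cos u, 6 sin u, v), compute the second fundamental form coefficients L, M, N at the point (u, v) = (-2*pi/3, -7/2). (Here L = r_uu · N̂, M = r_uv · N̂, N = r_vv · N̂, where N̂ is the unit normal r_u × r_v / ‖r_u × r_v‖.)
L = -6;  M = 0;  N = 0

Compute the unit normal N̂(u, v) = (cos(u), sin(u), 0), and the second partials r_uu, r_uv, r_vv. Take dot products:
  L(u, v) = r_uu · N̂ = -6,
  M(u, v) = r_uv · N̂ = 0,
  N(u, v) = r_vv · N̂ = 0.
Evaluating at (u, v) = (-2*pi/3, -7/2):
  L = -6, M = 0, N = 0.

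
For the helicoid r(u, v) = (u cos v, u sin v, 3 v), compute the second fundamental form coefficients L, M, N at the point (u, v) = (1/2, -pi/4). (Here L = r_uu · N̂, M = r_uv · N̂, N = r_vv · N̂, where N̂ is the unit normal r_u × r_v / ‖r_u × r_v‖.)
L = 0;  M = -6*sqrt(37)/37;  N = 0

Compute the unit normal N̂(u, v) = (3*sin(v)/sqrt(u^2 + 9), -3*cos(v)/sqrt(u^2 + 9), u/sqrt(u^2 + 9)), and the second partials r_uu, r_uv, r_vv. Take dot products:
  L(u, v) = r_uu · N̂ = 0,
  M(u, v) = r_uv · N̂ = -3/sqrt(u^2 + 9),
  N(u, v) = r_vv · N̂ = 0.
Evaluating at (u, v) = (1/2, -pi/4):
  L = 0, M = -6*sqrt(37)/37, N = 0.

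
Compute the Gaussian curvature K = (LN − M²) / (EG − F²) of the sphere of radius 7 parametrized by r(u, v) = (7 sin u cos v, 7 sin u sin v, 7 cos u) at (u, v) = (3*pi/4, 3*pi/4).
K = 1/49

Coefficients of the first fundamental form: E = 49, F = 0, G = 49*sin(u)^2.
Coefficients of the second fundamental form: L = -7*sin(u)/Abs(sin(u)), M = 0, N = -7*sin(u)^3/Abs(sin(u)).
Assemble K = (LN − M²)/(EG − F²) = 1/49. At (u, v) = (3*pi/4, 3*pi/4): K = 1/49.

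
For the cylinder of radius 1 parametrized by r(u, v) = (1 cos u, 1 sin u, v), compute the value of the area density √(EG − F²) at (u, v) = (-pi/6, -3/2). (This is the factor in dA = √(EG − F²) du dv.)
√(EG − F²)|_{(-pi/6, -3/2)} = 1

E = 1, F = 0, G = 1, so EG − F² = 1. Taking the positive square root: √(EG − F²) = 1. At (u, v) = (-pi/6, -3/2): 1.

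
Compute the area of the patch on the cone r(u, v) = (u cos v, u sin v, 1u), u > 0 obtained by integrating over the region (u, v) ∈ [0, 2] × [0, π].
Area = 2*sqrt(2)*pi

Area = ∫∫ √(EG − F²) du dv with √(EG − F²) = sqrt(2)*Abs(u). Integrating over [0, 2] × [0, π] gives 2*sqrt(2)*pi.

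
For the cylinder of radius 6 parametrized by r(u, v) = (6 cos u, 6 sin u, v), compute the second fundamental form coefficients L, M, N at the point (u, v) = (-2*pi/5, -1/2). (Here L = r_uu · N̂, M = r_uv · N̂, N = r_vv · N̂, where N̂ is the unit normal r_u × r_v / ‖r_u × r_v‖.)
L = -6;  M = 0;  N = 0

Compute the unit normal N̂(u, v) = (cos(u), sin(u), 0), and the second partials r_uu, r_uv, r_vv. Take dot products:
  L(u, v) = r_uu · N̂ = -6,
  M(u, v) = r_uv · N̂ = 0,
  N(u, v) = r_vv · N̂ = 0.
Evaluating at (u, v) = (-2*pi/5, -1/2):
  L = -6, M = 0, N = 0.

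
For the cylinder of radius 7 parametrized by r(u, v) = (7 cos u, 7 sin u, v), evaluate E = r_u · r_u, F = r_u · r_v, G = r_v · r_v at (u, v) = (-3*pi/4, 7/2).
E = 49;  F = 0;  G = 1

Partials: r_u = (-7*sin(u), 7*cos(u), 0), r_v = (0, 0, 1). As functions of (u, v):
  E = r_u · r_u = 49,
  F = r_u · r_v = 0,
  G = r_v · r_v = 1.
Evaluating at (u, v) = (-3*pi/4, 7/2): E = 49, F = 0, G = 1.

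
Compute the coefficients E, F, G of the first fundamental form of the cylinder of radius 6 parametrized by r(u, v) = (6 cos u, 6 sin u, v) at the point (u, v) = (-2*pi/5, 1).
E = 36;  F = 0;  G = 1

Partials: r_u = (-6*sin(u), 6*cos(u), 0), r_v = (0, 0, 1). As functions of (u, v):
  E = r_u · r_u = 36,
  F = r_u · r_v = 0,
  G = r_v · r_v = 1.
Evaluating at (u, v) = (-2*pi/5, 1): E = 36, F = 0, G = 1.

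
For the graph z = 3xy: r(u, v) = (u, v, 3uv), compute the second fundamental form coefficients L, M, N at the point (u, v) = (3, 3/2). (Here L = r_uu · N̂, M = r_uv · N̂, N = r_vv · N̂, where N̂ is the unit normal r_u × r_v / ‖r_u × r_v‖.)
L = 0;  M = 6*sqrt(409)/409;  N = 0

Compute the unit normal N̂(u, v) = (-3*v/sqrt(9*u^2 + 9*v^2 + 1), -3*u/sqrt(9*u^2 + 9*v^2 + 1), 1/sqrt(9*u^2 + 9*v^2 + 1)), and the second partials r_uu, r_uv, r_vv. Take dot products:
  L(u, v) = r_uu · N̂ = 0,
  M(u, v) = r_uv · N̂ = 3/sqrt(9*u^2 + 9*v^2 + 1),
  N(u, v) = r_vv · N̂ = 0.
Evaluating at (u, v) = (3, 3/2):
  L = 0, M = 6*sqrt(409)/409, N = 0.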